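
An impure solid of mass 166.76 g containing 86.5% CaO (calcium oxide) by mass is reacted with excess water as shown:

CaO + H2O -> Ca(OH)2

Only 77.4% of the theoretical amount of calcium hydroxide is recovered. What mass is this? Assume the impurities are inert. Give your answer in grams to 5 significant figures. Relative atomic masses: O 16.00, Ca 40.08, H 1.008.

Pure CaO available = 166.76 g × 0.865 = 144.247 g.
M(CaO) = 40.08 + 16.00 = 56.08 g/mol.
M(Ca(OH)2) = 40.08 + 2(16.00) + 2(1.008) = 74.096 g/mol.
n(CaO) = 144.247 g / 56.08 g/mol = 2.57217 mol.
From the equation the CaO:Ca(OH)2 mole ratio is 1:1, so n(Ca(OH)2) = 2.57217 × 1/1 = 2.57217 mol.
Mass of Ca(OH)2 = 2.57217 mol × 74.096 g/mol = 190.588 g.
Actual mass collected = 190.588 g × 0.774 = 147.515 g.

147.51 g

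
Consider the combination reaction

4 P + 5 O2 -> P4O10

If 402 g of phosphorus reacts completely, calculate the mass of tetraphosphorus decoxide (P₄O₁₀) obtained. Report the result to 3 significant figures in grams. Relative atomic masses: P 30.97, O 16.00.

M(P) = 30.97 g/mol.
M(P4O10) = 4(30.97) + 10(16.00) = 283.88 g/mol.
n(P) = 402.0 g / 30.97 g/mol = 12.98 mol.
From the equation the P:P4O10 mole ratio is 4:1, so n(P4O10) = 12.98 × 1/4 = 3.245 mol.
Mass of P4O10 = 3.245 mol × 283.88 g/mol = 921.2 g.

921 g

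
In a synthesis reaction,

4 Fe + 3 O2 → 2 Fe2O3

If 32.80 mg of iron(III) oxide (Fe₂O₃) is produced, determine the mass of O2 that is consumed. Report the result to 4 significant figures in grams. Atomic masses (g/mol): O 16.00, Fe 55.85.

M(Fe2O3) = 2(55.85) + 3(16.00) = 159.70 g/mol.
M(O2) = 2(16.00) = 32.00 g/mol.
Convert: 32.80 mg = 0.032800 g.
n(Fe2O3) = 0.032800 g / 159.70 g/mol = 0.00020539 mol.
From the equation the Fe2O3:O2 mole ratio is 2:3, so n(O2) = 0.00020539 × 3/2 = 0.00030808 mol.
Mass of O2 = 0.00030808 mol × 32.00 g/mol = 0.0098585 g.

0.009858 g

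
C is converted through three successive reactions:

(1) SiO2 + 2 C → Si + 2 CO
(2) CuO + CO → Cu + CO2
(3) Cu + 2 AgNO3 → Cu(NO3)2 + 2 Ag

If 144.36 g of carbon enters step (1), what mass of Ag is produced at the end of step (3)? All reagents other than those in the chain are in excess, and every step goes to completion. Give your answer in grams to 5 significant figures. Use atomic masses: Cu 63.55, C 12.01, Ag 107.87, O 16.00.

2593.2 g

M(C) = 12.01 g/mol.
M(Ag) = 107.87 g/mol.
n(C) = 144.36 / 12.01 = 12.0200 mol.
Reaction (1): C→CO ratio 2:2 ⇒ n(CO) = 12.0200 mol.
Reaction (2): CO→Cu ratio 1:1 ⇒ n(Cu) = 12.0200 mol.
Reaction (3): Cu→Ag ratio 1:2 ⇒ n(Ag) = 24.0400 mol.
Mass of Ag = 24.0400 × 107.87 = 2593.19 g.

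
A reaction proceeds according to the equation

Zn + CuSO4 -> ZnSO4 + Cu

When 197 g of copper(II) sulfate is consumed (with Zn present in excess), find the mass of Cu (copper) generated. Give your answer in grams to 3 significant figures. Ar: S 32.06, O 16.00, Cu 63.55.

78.4 g

M(CuSO4) = 63.55 + 32.06 + 4(16.00) = 159.61 g/mol.
M(Cu) = 63.55 g/mol.
n(CuSO4) = 197.0 g / 159.61 g/mol = 1.234 mol.
From the equation the CuSO4:Cu mole ratio is 1:1, so n(Cu) = 1.234 × 1/1 = 1.234 mol.
Mass of Cu = 1.234 mol × 63.55 g/mol = 78.44 g.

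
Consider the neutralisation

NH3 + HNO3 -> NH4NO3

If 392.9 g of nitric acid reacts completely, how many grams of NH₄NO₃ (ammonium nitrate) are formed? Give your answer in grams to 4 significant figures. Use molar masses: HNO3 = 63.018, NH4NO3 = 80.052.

n(HNO3) = 392.90 g / 63.018 g/mol = 6.2347 mol.
From the equation the HNO3:NH4NO3 mole ratio is 1:1, so n(NH4NO3) = 6.2347 × 1/1 = 6.2347 mol.
Mass of NH4NO3 = 6.2347 mol × 80.052 g/mol = 499.10 g.

499.1 g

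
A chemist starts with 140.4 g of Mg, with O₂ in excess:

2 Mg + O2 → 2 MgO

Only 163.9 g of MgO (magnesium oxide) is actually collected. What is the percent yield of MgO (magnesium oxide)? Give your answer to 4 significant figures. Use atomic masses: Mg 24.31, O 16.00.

M(Mg) = 24.31 g/mol.
M(MgO) = 24.31 + 16.00 = 40.31 g/mol.
n(Mg) = 140.40 g / 24.31 g/mol = 5.7754 mol.
From the equation the Mg:MgO mole ratio is 2:2, so n(MgO) = 5.7754 × 2/2 = 5.7754 mol.
Mass of MgO = 5.7754 mol × 40.31 g/mol = 232.81 g.
This is the theoretical yield. Percent yield = 163.9 g / 232.81 g × 100% = 70.402%.

70.40 %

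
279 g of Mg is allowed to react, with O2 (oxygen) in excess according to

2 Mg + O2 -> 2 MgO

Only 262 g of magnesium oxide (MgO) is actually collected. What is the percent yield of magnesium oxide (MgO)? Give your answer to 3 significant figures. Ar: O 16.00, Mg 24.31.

56.6 %

M(Mg) = 24.31 g/mol.
M(MgO) = 24.31 + 16.00 = 40.31 g/mol.
n(Mg) = 279.0 g / 24.31 g/mol = 11.48 mol.
From the equation the Mg:MgO mole ratio is 2:2, so n(MgO) = 11.48 × 2/2 = 11.48 mol.
Mass of MgO = 11.48 mol × 40.31 g/mol = 462.6 g.
This is the theoretical yield. Percent yield = 262 g / 462.6 g × 100% = 56.63%.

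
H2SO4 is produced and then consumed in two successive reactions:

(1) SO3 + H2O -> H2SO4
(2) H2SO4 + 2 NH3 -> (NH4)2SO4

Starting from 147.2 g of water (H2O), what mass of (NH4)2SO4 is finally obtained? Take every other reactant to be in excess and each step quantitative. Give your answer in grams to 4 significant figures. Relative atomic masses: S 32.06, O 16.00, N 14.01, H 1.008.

1080 g

M(H2O) = 2(1.008) + 16.00 = 18.016 g/mol.
M((NH4)2SO4) = 2(14.01) + 8(1.008) + 32.06 + 4(16.00) = 132.144 g/mol.
n(H2O) = 147.20 / 18.016 = 8.1705 mol.
Step 1 gives a 1:1 ratio of H2O to H2SO4, so n(H2SO4) = 8.1705 mol.
In step 2 the H2SO4:(NH4)2SO4 ratio is 1:1, so n((NH4)2SO4) = 8.1705 mol.
Mass of (NH4)2SO4 = 8.1705 × 132.144 = 1079.7 g.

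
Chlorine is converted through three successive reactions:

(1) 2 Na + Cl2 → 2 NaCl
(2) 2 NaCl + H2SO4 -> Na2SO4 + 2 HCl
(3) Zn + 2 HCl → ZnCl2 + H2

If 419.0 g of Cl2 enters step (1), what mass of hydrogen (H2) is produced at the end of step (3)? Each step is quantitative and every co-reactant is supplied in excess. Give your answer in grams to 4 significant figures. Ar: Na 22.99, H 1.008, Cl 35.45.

M(Cl2) = 2(35.45) = 70.90 g/mol.
M(H2) = 2(1.008) = 2.016 g/mol.
n(Cl2) = 419.0 / 70.90 = 5.9097 mol.
Reaction (1): Cl2→NaCl ratio 1:2 ⇒ n(NaCl) = 11.819 mol.
Reaction (2): NaCl→HCl ratio 2:2 ⇒ n(HCl) = 11.819 mol.
Reaction (3): HCl→H2 ratio 2:1 ⇒ n(H2) = 5.9097 mol.
Mass of H2 = 5.9097 × 2.016 = 11.914 g.

11.91 g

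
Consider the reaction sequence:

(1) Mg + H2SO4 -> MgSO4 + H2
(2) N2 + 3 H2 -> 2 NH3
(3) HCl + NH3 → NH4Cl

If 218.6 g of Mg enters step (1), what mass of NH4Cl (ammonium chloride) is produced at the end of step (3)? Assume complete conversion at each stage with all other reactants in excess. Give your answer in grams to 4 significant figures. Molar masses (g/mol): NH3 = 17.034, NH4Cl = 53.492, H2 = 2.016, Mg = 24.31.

n(Mg) = 218.6 / 24.31 = 8.9922 mol.
Reaction (1): Mg→H2 ratio 1:1 ⇒ n(H2) = 8.9922 mol.
Reaction (2): H2→NH3 ratio 3:2 ⇒ n(NH3) = 5.9948 mol.
Reaction (3): NH3→NH4Cl ratio 1:1 ⇒ n(NH4Cl) = 5.9948 mol.
Mass of NH4Cl = 5.9948 × 53.492 = 320.67 g.

320.7 g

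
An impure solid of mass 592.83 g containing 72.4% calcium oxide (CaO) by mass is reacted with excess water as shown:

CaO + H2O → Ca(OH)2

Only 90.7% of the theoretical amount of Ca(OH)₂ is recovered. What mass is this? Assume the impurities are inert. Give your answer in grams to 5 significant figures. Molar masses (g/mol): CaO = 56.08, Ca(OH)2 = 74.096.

Pure CaO available = 592.83 g × 0.724 = 429.209 g.
n(CaO) = 429.209 g / 56.08 g/mol = 7.65351 mol.
From the equation the CaO:Ca(OH)2 mole ratio is 1:1, so n(Ca(OH)2) = 7.65351 × 1/1 = 7.65351 mol.
Mass of Ca(OH)2 = 7.65351 mol × 74.096 g/mol = 567.095 g.
Actual mass collected = 567.095 g × 0.907 = 514.355 g.

514.35 g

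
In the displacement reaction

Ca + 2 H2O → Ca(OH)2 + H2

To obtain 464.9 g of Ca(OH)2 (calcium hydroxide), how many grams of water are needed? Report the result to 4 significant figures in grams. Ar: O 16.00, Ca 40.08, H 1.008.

226.1 g

M(Ca(OH)2) = 40.08 + 2(16.00) + 2(1.008) = 74.096 g/mol.
M(H2O) = 2(1.008) + 16.00 = 18.016 g/mol.
n(Ca(OH)2) = 464.90 g / 74.096 g/mol = 6.2743 mol.
From the equation the Ca(OH)2:H2O mole ratio is 1:2, so n(H2O) = 6.2743 × 2/1 = 12.549 mol.
Mass of H2O = 12.549 mol × 18.016 g/mol = 226.08 g.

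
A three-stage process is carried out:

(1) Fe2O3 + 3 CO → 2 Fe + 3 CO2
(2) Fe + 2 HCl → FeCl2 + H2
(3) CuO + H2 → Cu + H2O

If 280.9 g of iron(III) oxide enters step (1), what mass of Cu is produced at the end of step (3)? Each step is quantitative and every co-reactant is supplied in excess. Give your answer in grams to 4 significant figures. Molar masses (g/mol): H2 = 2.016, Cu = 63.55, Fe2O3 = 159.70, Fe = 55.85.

n(Fe2O3) = 280.9 / 159.70 = 1.7589 mol.
Reaction (1): Fe2O3→Fe ratio 1:2 ⇒ n(Fe) = 3.5178 mol.
Reaction (2): Fe→H2 ratio 1:1 ⇒ n(H2) = 3.5178 mol.
Reaction (3): H2→Cu ratio 1:1 ⇒ n(Cu) = 3.5178 mol.
Mass of Cu = 3.5178 × 63.55 = 223.56 g.

223.6 g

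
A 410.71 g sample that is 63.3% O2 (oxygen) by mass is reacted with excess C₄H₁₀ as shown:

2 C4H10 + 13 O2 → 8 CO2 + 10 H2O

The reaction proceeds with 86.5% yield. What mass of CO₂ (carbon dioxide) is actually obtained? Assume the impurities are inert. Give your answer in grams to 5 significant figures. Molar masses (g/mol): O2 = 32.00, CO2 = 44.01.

Pure O2 available = 410.71 g × 0.633 = 259.979 g.
n(O2) = 259.979 g / 32.00 g/mol = 8.12436 mol.
From the equation the O2:CO2 mole ratio is 13:8, so n(CO2) = 8.12436 × 8/13 = 4.99960 mol.
Mass of CO2 = 4.99960 mol × 44.01 g/mol = 220.033 g.
Actual mass collected = 220.033 g × 0.865 = 190.328 g.

190.33 g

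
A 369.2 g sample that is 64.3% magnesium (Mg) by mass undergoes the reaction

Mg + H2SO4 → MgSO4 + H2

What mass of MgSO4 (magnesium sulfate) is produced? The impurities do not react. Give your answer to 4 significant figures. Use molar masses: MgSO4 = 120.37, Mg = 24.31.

Mass of pure Mg = 369.2 g × 0.643 = 237.40 g.
n(Mg) = 237.40 g / 24.31 g/mol = 9.7653 mol.
From the equation the Mg:MgSO4 mole ratio is 1:1, so n(MgSO4) = 9.7653 × 1/1 = 9.7653 mol.
Mass of MgSO4 = 9.7653 mol × 120.37 g/mol = 1175.5 g.

1175 g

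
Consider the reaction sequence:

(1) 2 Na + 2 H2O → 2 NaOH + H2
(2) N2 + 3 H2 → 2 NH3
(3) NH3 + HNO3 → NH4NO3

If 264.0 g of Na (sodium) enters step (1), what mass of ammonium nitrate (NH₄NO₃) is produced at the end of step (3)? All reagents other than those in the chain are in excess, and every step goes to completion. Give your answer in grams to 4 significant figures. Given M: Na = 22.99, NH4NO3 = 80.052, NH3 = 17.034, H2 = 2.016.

n(Na) = 264.0 / 22.99 = 11.483 mol.
Reaction (1): Na→H2 ratio 2:1 ⇒ n(H2) = 5.7416 mol.
Reaction (2): H2→NH3 ratio 3:2 ⇒ n(NH3) = 3.8278 mol.
Reaction (3): NH3→NH4NO3 ratio 1:1 ⇒ n(NH4NO3) = 3.8278 mol.
Mass of NH4NO3 = 3.8278 × 80.052 = 306.42 g.

306.4 g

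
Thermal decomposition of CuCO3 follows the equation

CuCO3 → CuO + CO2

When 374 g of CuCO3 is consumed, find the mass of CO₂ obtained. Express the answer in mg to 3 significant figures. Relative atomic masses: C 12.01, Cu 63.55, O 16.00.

M(CuCO3) = 63.55 + 12.01 + 3(16.00) = 123.56 g/mol.
M(CO2) = 12.01 + 2(16.00) = 44.01 g/mol.
n(CuCO3) = 374.0 g / 123.56 g/mol = 3.027 mol.
From the equation the CuCO3:CO2 mole ratio is 1:1, so n(CO2) = 3.027 × 1/1 = 3.027 mol.
Mass of CO2 = 3.027 mol × 44.01 g/mol = 133.2 g.
Converting to mg: 133.2 g = 133000 mg.

133000 mg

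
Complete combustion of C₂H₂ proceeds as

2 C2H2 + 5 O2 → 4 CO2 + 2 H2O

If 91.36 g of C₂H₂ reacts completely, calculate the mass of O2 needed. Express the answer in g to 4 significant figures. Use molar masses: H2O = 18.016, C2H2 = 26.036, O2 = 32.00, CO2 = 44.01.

n(C2H2) = 91.360 g / 26.036 g/mol = 3.5090 mol.
From the equation the C2H2:O2 mole ratio is 2:5, so n(O2) = 3.5090 × 5/2 = 8.7725 mol.
Mass of O2 = 8.7725 mol × 32.00 g/mol = 280.72 g.

280.7 g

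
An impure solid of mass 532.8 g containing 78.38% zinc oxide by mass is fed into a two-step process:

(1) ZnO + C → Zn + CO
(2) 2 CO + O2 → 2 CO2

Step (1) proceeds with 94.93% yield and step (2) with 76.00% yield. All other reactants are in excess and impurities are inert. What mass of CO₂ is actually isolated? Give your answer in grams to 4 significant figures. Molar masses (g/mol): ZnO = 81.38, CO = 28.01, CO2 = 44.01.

Pure ZnO = 532.8 × 0.7838 = 417.61 g.
n(ZnO) = 417.61 / 81.38 = 5.1316 mol.
Step 1 (ZnO:CO = 1:1): theoretical n(CO) = 5.1316 mol; at 94.93% yield, n(CO) = 4.8714 mol.
Step 2 (CO:CO2 = 2:2): theoretical n(CO2) = 4.8714 mol, so theoretical mass = 4.8714 × 44.01 = 214.39 g.
At 76.00% yield, actual mass of CO2 = 214.39 × 0.7600 = 162.94 g.

162.9 g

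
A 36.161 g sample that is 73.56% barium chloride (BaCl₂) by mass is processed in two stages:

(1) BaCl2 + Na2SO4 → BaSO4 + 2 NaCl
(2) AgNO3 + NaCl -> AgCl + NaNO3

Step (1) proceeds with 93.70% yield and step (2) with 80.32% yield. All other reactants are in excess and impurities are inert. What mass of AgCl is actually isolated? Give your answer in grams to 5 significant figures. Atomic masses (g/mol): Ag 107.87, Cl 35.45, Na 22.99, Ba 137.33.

27.557 g

Pure BaCl2 = 36.161 × 0.7356 = 26.6000 g.
M(BaCl2) = 137.33 + 2(35.45) = 208.23 g/mol.
M(AgCl) = 107.87 + 35.45 = 143.32 g/mol.
n(BaCl2) = 26.6000 / 208.23 = 0.127744 mol.
Step 1 (BaCl2:NaCl = 1:2): theoretical n(NaCl) = 0.255487 mol; at 93.70% yield, n(NaCl) = 0.239391 mol.
Step 2 (NaCl:AgCl = 1:1): theoretical n(AgCl) = 0.239391 mol, so theoretical mass = 0.239391 × 143.32 = 34.3096 g.
At 80.32% yield, actual mass of AgCl = 34.3096 × 0.8032 = 27.5574 g.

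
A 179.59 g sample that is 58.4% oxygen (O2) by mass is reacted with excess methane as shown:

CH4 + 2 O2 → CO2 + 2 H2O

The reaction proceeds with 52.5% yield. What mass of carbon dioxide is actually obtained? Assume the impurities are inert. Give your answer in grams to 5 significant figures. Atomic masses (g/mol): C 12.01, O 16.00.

Pure O2 available = 179.59 g × 0.584 = 104.881 g.
M(O2) = 2(16.00) = 32.00 g/mol.
M(CO2) = 12.01 + 2(16.00) = 44.01 g/mol.
n(O2) = 104.881 g / 32.00 g/mol = 3.27752 mol.
From the equation the O2:CO2 mole ratio is 2:1, so n(CO2) = 3.27752 × 1/2 = 1.63876 mol.
Mass of CO2 = 1.63876 mol × 44.01 g/mol = 72.1218 g.
Actual mass collected = 72.1218 g × 0.525 = 37.8639 g.

37.864 g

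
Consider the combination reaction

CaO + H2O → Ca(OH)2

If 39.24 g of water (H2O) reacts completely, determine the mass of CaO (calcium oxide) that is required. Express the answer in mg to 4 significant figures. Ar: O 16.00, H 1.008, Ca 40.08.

122100 mg

M(H2O) = 2(1.008) + 16.00 = 18.016 g/mol.
M(CaO) = 40.08 + 16.00 = 56.08 g/mol.
n(H2O) = 39.240 g / 18.016 g/mol = 2.1781 mol.
From the equation the H2O:CaO mole ratio is 1:1, so n(CaO) = 2.1781 × 1/1 = 2.1781 mol.
Mass of CaO = 2.1781 mol × 56.08 g/mol = 122.15 g.
Converting to mg: 122.15 g = 122100 mg.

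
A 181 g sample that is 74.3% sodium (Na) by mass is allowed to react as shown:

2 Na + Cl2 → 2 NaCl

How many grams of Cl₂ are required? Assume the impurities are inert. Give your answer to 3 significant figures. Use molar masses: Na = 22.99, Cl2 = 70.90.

207 g

Mass of pure Na = 181 g × 0.743 = 134.5 g.
n(Na) = 134.5 g / 22.99 g/mol = 5.850 mol.
From the equation the Na:Cl2 mole ratio is 2:1, so n(Cl2) = 5.850 × 1/2 = 2.925 mol.
Mass of Cl2 = 2.925 mol × 70.90 g/mol = 207.4 g.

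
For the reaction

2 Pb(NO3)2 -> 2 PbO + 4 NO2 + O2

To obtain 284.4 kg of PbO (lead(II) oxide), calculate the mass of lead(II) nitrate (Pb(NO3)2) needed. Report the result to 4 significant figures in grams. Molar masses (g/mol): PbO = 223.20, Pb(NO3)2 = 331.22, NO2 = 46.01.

422000 g

Convert: 284.4 kg = 284400 g.
n(PbO) = 284400 g / 223.20 g/mol = 1274.2 mol.
From the equation the PbO:Pb(NO3)2 mole ratio is 2:2, so n(Pb(NO3)2) = 1274.2 × 2/2 = 1274.2 mol.
Mass of Pb(NO3)2 = 1274.2 mol × 331.22 g/mol = 422040 g.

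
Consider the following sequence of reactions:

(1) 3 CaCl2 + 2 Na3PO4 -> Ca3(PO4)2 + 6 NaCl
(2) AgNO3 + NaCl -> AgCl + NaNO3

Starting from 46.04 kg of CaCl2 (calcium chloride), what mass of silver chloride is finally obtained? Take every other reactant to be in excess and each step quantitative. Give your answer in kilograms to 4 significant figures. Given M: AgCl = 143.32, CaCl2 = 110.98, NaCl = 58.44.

118.9 kg

46.04 kg = 46040 g.
n(CaCl2) = 46040 / 110.98 = 414.85 mol.
Step 1 gives a 3:6 ratio of CaCl2 to NaCl, so n(NaCl) = 829.70 mol.
In step 2 the NaCl:AgCl ratio is 1:1, so n(AgCl) = 829.70 mol.
Mass of AgCl = 829.70 × 143.32 = 118910 g = 118.9 kg.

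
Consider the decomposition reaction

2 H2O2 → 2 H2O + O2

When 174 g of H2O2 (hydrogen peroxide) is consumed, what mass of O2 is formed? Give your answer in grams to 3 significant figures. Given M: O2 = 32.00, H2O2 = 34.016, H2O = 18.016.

81.8 g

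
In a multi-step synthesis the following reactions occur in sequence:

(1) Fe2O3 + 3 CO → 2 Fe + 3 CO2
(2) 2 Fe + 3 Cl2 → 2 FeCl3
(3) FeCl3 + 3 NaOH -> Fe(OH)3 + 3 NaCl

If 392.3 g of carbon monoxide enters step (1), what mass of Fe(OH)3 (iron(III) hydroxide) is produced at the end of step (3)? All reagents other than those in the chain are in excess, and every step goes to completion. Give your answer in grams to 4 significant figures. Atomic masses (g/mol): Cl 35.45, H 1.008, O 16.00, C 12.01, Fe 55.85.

M(CO) = 12.01 + 16.00 = 28.01 g/mol.
M(Fe(OH)3) = 55.85 + 3(16.00) + 3(1.008) = 106.874 g/mol.
n(CO) = 392.3 / 28.01 = 14.006 mol.
Reaction (1): CO→Fe ratio 3:2 ⇒ n(Fe) = 9.3371 mol.
Reaction (2): Fe→FeCl3 ratio 2:2 ⇒ n(FeCl3) = 9.3371 mol.
Reaction (3): FeCl3→Fe(OH)3 ratio 1:1 ⇒ n(Fe(OH)3) = 9.3371 mol.
Mass of Fe(OH)3 = 9.3371 × 106.874 = 997.90 g.

997.9 g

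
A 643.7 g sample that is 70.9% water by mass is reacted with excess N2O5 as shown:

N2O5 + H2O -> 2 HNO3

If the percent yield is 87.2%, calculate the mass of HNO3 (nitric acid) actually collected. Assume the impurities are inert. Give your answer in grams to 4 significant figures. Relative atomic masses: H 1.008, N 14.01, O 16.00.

2784 g

Pure H2O available = 643.7 g × 0.709 = 456.38 g.
M(H2O) = 2(1.008) + 16.00 = 18.016 g/mol.
M(HNO3) = 1.008 + 14.01 + 3(16.00) = 63.018 g/mol.
n(H2O) = 456.38 g / 18.016 g/mol = 25.332 mol.
From the equation the H2O:HNO3 mole ratio is 1:2, so n(HNO3) = 25.332 × 2/1 = 50.664 mol.
Mass of HNO3 = 50.664 mol × 63.018 g/mol = 3192.8 g.
Actual mass collected = 3192.8 g × 0.872 = 2784.1 g.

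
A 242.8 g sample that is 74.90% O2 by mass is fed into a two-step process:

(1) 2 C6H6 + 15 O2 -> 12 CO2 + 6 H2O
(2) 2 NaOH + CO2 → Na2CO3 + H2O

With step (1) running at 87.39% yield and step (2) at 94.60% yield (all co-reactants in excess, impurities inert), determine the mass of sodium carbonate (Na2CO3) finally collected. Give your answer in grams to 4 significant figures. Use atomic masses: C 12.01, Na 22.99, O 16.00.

398.4 g

Pure O2 = 242.8 × 0.7490 = 181.86 g.
M(O2) = 2(16.00) = 32.00 g/mol.
M(Na2CO3) = 2(22.99) + 12.01 + 3(16.00) = 105.99 g/mol.
n(O2) = 181.86 / 32.00 = 5.6830 mol.
Step 1 (O2:CO2 = 15:12): theoretical n(CO2) = 4.5464 mol; at 87.39% yield, n(CO2) = 3.9731 mol.
Step 2 (CO2:Na2CO3 = 1:1): theoretical n(Na2CO3) = 3.9731 mol, so theoretical mass = 3.9731 × 105.99 = 421.11 g.
At 94.60% yield, actual mass of Na2CO3 = 421.11 × 0.9460 = 398.37 g.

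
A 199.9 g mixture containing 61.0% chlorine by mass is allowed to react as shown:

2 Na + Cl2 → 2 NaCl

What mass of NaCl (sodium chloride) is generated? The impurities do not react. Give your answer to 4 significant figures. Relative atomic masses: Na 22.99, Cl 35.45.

Mass of pure Cl2 = 199.9 g × 0.610 = 121.94 g.
M(Cl2) = 2(35.45) = 70.90 g/mol.
M(NaCl) = 22.99 + 35.45 = 58.44 g/mol.
n(Cl2) = 121.94 g / 70.90 g/mol = 1.7199 mol.
From the equation the Cl2:NaCl mole ratio is 1:2, so n(NaCl) = 1.7199 × 2/1 = 3.4397 mol.
Mass of NaCl = 3.4397 mol × 58.44 g/mol = 201.02 g.

201.0 g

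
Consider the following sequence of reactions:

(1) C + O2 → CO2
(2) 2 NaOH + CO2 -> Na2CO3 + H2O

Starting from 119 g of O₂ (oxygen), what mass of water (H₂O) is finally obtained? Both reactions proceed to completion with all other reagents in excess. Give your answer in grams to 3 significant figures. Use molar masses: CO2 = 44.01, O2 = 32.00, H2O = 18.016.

67.0 g

n(O2) = 119.0 / 32.00 = 3.719 mol.
Step 1 gives a 1:1 ratio of O2 to CO2, so n(CO2) = 3.719 mol.
In step 2 the CO2:H2O ratio is 1:1, so n(H2O) = 3.719 mol.
Mass of H2O = 3.719 × 18.016 = 67.00 g.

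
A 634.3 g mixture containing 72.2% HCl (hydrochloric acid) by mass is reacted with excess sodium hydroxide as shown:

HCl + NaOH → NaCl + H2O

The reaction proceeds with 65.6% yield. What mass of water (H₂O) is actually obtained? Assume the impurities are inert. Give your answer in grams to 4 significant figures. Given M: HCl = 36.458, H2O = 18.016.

148.5 g

Pure HCl available = 634.3 g × 0.722 = 457.96 g.
n(HCl) = 457.96 g / 36.458 g/mol = 12.561 mol.
From the equation the HCl:H2O mole ratio is 1:1, so n(H2O) = 12.561 × 1/1 = 12.561 mol.
Mass of H2O = 12.561 mol × 18.016 g/mol = 226.31 g.
Actual mass collected = 226.31 g × 0.656 = 148.46 g.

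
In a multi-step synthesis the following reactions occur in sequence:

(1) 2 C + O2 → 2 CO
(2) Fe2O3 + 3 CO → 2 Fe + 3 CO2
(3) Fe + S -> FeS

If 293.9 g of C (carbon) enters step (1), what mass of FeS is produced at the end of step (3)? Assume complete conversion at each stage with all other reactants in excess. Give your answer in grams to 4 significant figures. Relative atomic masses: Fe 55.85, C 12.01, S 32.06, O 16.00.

1434 g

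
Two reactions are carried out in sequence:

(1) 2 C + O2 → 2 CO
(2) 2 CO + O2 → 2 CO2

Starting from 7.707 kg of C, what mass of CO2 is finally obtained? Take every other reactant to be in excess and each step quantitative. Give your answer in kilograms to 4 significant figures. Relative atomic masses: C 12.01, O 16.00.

28.24 kg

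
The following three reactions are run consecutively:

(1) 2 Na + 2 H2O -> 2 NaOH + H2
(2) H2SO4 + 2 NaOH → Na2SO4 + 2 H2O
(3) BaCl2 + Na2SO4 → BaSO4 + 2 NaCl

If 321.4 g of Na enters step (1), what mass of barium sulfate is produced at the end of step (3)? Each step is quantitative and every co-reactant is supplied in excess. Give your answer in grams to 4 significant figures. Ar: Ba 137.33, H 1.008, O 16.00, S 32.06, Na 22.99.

1631 g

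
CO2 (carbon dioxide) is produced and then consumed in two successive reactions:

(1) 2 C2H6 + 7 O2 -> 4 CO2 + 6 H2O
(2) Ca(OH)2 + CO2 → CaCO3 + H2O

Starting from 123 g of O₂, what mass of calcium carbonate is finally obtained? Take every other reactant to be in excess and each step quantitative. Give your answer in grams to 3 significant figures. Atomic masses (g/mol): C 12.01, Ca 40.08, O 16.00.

M(O2) = 2(16.00) = 32.00 g/mol.
M(CaCO3) = 40.08 + 12.01 + 3(16.00) = 100.09 g/mol.
n(O2) = 123.0 / 32.00 = 3.844 mol.
Step 1 gives a 7:4 ratio of O2 to CO2, so n(CO2) = 2.196 mol.
In step 2 the CO2:CaCO3 ratio is 1:1, so n(CaCO3) = 2.196 mol.
Mass of CaCO3 = 2.196 × 100.09 = 219.8 g.

220 g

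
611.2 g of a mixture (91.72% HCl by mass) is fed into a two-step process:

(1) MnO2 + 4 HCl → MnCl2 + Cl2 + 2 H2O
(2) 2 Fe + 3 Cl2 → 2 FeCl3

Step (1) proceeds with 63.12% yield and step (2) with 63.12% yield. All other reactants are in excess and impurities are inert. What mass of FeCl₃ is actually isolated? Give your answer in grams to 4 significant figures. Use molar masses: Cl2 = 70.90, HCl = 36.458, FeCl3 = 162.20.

Pure HCl = 611.2 × 0.9172 = 560.59 g.
n(HCl) = 560.59 / 36.458 = 15.376 mol.
Step 1 (HCl:Cl2 = 4:1): theoretical n(Cl2) = 3.8441 mol; at 63.12% yield, n(Cl2) = 2.4264 mol.
Step 2 (Cl2:FeCl3 = 3:2): theoretical n(FeCl3) = 1.6176 mol, so theoretical mass = 1.6176 × 162.20 = 262.37 g.
At 63.12% yield, actual mass of FeCl3 = 262.37 × 0.6312 = 165.61 g.

165.6 g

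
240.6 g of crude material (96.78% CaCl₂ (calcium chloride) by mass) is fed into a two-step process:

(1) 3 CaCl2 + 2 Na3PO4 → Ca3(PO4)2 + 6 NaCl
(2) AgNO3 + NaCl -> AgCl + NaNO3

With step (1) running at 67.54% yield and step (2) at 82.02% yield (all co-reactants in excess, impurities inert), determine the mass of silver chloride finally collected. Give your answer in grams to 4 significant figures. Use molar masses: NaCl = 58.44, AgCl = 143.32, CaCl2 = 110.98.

333.2 g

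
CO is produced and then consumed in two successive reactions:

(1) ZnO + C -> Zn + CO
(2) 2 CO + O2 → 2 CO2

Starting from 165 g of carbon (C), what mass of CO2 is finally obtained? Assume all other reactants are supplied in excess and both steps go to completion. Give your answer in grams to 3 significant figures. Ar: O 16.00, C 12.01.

605 g

M(C) = 12.01 g/mol.
M(CO2) = 12.01 + 2(16.00) = 44.01 g/mol.
n(C) = 165.0 / 12.01 = 13.74 mol.
Step 1 gives a 1:1 ratio of C to CO, so n(CO) = 13.74 mol.
In step 2 the CO:CO2 ratio is 2:2, so n(CO2) = 13.74 mol.
Mass of CO2 = 13.74 × 44.01 = 604.6 g.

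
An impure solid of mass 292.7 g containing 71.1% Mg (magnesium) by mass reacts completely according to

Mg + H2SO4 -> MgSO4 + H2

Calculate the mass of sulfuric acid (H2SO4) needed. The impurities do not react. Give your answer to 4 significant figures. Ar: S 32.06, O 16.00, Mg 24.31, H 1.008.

839.6 g

Mass of pure Mg = 292.7 g × 0.711 = 208.11 g.
M(Mg) = 24.31 g/mol.
M(H2SO4) = 2(1.008) + 32.06 + 4(16.00) = 98.076 g/mol.
n(Mg) = 208.11 g / 24.31 g/mol = 8.5607 mol.
From the equation the Mg:H2SO4 mole ratio is 1:1, so n(H2SO4) = 8.5607 × 1/1 = 8.5607 mol.
Mass of H2SO4 = 8.5607 mol × 98.076 g/mol = 839.60 g.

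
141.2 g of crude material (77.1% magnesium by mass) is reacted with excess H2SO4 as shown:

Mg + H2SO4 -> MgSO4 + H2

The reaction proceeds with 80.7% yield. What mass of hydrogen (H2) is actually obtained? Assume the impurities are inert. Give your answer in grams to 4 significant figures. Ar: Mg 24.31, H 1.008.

7.286 g

Pure Mg available = 141.2 g × 0.771 = 108.87 g.
M(Mg) = 24.31 g/mol.
M(H2) = 2(1.008) = 2.016 g/mol.
n(Mg) = 108.87 g / 24.31 g/mol = 4.4782 mol.
From the equation the Mg:H2 mole ratio is 1:1, so n(H2) = 4.4782 × 1/1 = 4.4782 mol.
Mass of H2 = 4.4782 mol × 2.016 g/mol = 9.0281 g.
Actual mass collected = 9.0281 g × 0.807 = 7.2856 g.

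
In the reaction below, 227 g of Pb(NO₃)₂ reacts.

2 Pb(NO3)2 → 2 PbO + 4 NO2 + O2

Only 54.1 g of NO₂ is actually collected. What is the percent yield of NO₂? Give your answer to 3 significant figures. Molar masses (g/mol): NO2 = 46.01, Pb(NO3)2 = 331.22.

n(Pb(NO3)2) = 227.0 g / 331.22 g/mol = 0.6853 mol.
From the equation the Pb(NO3)2:NO2 mole ratio is 2:4, so n(NO2) = 0.6853 × 4/2 = 1.371 mol.
Mass of NO2 = 1.371 mol × 46.01 g/mol = 63.07 g.
This is the theoretical yield. Percent yield = 54.1 g / 63.07 g × 100% = 85.78%.

85.8 %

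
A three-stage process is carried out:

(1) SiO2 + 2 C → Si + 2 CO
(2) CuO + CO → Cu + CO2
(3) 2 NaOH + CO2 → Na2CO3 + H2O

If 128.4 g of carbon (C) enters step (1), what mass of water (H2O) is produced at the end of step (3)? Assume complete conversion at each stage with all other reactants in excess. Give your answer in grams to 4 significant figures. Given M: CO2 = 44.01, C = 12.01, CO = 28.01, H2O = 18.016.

192.6 g

n(C) = 128.4 / 12.01 = 10.691 mol.
Reaction (1): C→CO ratio 2:2 ⇒ n(CO) = 10.691 mol.
Reaction (2): CO→CO2 ratio 1:1 ⇒ n(CO2) = 10.691 mol.
Reaction (3): CO2→H2O ratio 1:1 ⇒ n(H2O) = 10.691 mol.
Mass of H2O = 10.691 × 18.016 = 192.61 g.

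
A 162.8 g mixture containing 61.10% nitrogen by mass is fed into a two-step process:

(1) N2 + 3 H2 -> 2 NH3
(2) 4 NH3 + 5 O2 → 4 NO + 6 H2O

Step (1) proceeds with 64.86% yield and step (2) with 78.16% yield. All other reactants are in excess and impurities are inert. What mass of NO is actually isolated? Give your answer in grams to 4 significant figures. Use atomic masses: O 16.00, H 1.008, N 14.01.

Pure N2 = 162.8 × 0.6110 = 99.471 g.
M(N2) = 2(14.01) = 28.02 g/mol.
M(NO) = 14.01 + 16.00 = 30.01 g/mol.
n(N2) = 99.471 / 28.02 = 3.5500 mol.
Step 1 (N2:NH3 = 1:2): theoretical n(NH3) = 7.1000 mol; at 64.86% yield, n(NH3) = 4.6051 mol.
Step 2 (NH3:NO = 4:4): theoretical n(NO) = 4.6051 mol, so theoretical mass = 4.6051 × 30.01 = 138.20 g.
At 78.16% yield, actual mass of NO = 138.20 × 0.7816 = 108.02 g.

108.0 g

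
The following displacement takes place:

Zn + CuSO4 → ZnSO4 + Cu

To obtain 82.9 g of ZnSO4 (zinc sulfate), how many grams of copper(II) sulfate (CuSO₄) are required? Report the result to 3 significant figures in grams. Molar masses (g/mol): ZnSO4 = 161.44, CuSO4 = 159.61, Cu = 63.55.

82.0 g

n(ZnSO4) = 82.90 g / 161.44 g/mol = 0.5135 mol.
From the equation the ZnSO4:CuSO4 mole ratio is 1:1, so n(CuSO4) = 0.5135 × 1/1 = 0.5135 mol.
Mass of CuSO4 = 0.5135 mol × 159.61 g/mol = 81.96 g.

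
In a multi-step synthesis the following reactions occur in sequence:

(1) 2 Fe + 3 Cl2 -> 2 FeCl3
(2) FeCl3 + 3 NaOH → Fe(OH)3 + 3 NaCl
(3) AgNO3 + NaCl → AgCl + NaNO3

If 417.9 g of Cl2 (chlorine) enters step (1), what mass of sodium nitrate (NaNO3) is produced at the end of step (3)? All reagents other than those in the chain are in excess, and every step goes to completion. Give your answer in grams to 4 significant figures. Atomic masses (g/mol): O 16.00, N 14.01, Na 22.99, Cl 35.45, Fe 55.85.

M(Cl2) = 2(35.45) = 70.90 g/mol.
M(NaNO3) = 22.99 + 14.01 + 3(16.00) = 85.00 g/mol.
n(Cl2) = 417.9 / 70.90 = 5.8942 mol.
Reaction (1): Cl2→FeCl3 ratio 3:2 ⇒ n(FeCl3) = 3.9295 mol.
Reaction (2): FeCl3→NaCl ratio 1:3 ⇒ n(NaCl) = 11.788 mol.
Reaction (3): NaCl→NaNO3 ratio 1:1 ⇒ n(NaNO3) = 11.788 mol.
Mass of NaNO3 = 11.788 × 85.00 = 1002.0 g.

1002 g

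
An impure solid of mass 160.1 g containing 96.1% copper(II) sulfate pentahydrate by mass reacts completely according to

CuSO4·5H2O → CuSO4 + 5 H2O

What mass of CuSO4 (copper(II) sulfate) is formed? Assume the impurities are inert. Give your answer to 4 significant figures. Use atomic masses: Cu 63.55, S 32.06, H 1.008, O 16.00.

98.35 g

Mass of pure CuSO4·5H2O = 160.1 g × 0.961 = 153.86 g.
M(CuSO4·5H2O) = 63.55 + 32.06 + 9(16.00) + 10(1.008) = 249.69 g/mol.
M(CuSO4) = 63.55 + 32.06 + 4(16.00) = 159.61 g/mol.
n(CuSO4·5H2O) = 153.86 g / 249.69 g/mol = 0.61619 mol.
From the equation the CuSO4·5H2O:CuSO4 mole ratio is 1:1, so n(CuSO4) = 0.61619 × 1/1 = 0.61619 mol.
Mass of CuSO4 = 0.61619 mol × 159.61 g/mol = 98.350 g.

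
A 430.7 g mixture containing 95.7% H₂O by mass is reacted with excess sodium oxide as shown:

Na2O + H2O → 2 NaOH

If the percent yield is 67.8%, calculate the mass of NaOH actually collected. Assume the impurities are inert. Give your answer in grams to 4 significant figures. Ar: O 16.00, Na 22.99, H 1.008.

Pure H2O available = 430.7 g × 0.957 = 412.18 g.
M(H2O) = 2(1.008) + 16.00 = 18.016 g/mol.
M(NaOH) = 22.99 + 16.00 + 1.008 = 39.998 g/mol.
n(H2O) = 412.18 g / 18.016 g/mol = 22.879 mol.
From the equation the H2O:NaOH mole ratio is 1:2, so n(NaOH) = 22.879 × 2/1 = 45.757 mol.
Mass of NaOH = 45.757 mol × 39.998 g/mol = 1830.2 g.
Actual mass collected = 1830.2 g × 0.678 = 1240.9 g.

1241 g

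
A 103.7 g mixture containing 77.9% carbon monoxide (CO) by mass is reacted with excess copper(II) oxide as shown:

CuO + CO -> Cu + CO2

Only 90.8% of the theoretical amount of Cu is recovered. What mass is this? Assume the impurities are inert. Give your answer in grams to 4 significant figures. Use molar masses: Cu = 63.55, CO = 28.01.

166.4 g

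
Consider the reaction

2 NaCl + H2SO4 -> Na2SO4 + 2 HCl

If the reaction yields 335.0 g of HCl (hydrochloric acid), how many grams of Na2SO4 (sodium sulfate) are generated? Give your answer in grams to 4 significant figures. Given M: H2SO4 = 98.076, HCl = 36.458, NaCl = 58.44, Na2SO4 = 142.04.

n(HCl) = 335.00 g / 36.458 g/mol = 9.1887 mol.
From the equation the HCl:Na2SO4 mole ratio is 2:1, so n(Na2SO4) = 9.1887 × 1/2 = 4.5943 mol.
Mass of Na2SO4 = 4.5943 mol × 142.04 g/mol = 652.58 g.

652.6 g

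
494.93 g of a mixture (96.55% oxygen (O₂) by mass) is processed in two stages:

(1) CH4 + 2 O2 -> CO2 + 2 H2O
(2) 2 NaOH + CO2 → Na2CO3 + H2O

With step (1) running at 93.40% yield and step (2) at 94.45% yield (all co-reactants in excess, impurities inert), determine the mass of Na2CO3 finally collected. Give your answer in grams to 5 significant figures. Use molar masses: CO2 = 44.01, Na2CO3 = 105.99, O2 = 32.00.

Pure O2 = 494.93 × 0.9655 = 477.855 g.
n(O2) = 477.855 / 32.00 = 14.9330 mol.
Step 1 (O2:CO2 = 2:1): theoretical n(CO2) = 7.46648 mol; at 93.40% yield, n(CO2) = 6.97370 mol.
Step 2 (CO2:Na2CO3 = 1:1): theoretical n(Na2CO3) = 6.97370 mol, so theoretical mass = 6.97370 × 105.99 = 739.142 g.
At 94.45% yield, actual mass of Na2CO3 = 739.142 × 0.9445 = 698.120 g.

698.12 g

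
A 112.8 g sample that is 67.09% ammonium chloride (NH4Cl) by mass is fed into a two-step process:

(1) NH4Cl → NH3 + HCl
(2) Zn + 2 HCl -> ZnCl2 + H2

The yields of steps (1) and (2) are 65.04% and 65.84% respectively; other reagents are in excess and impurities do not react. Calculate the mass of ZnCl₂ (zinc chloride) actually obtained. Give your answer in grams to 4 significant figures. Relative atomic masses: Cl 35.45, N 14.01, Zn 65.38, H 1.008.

41.28 g

Pure NH4Cl = 112.8 × 0.6709 = 75.678 g.
M(NH4Cl) = 14.01 + 4(1.008) + 35.45 = 53.492 g/mol.
M(ZnCl2) = 65.38 + 2(35.45) = 136.28 g/mol.
n(NH4Cl) = 75.678 / 53.492 = 1.4147 mol.
Step 1 (NH4Cl:HCl = 1:1): theoretical n(HCl) = 1.4147 mol; at 65.04% yield, n(HCl) = 0.92015 mol.
Step 2 (HCl:ZnCl2 = 2:1): theoretical n(ZnCl2) = 0.46007 mol, so theoretical mass = 0.46007 × 136.28 = 62.699 g.
At 65.84% yield, actual mass of ZnCl2 = 62.699 × 0.6584 = 41.281 g.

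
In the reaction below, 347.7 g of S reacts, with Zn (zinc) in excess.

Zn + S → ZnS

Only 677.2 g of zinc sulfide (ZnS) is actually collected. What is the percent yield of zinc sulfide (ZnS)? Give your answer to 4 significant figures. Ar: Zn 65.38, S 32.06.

64.08 %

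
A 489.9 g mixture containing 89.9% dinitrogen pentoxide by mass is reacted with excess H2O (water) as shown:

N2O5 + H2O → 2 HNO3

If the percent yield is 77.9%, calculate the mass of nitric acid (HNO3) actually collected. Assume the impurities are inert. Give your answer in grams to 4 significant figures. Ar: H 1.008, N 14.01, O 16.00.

400.3 g

Pure N2O5 available = 489.9 g × 0.899 = 440.42 g.
M(N2O5) = 2(14.01) + 5(16.00) = 108.02 g/mol.
M(HNO3) = 1.008 + 14.01 + 3(16.00) = 63.018 g/mol.
n(N2O5) = 440.42 g / 108.02 g/mol = 4.0772 mol.
From the equation the N2O5:HNO3 mole ratio is 1:2, so n(HNO3) = 4.0772 × 2/1 = 8.1544 mol.
Mass of HNO3 = 8.1544 mol × 63.018 g/mol = 513.88 g.
Actual mass collected = 513.88 g × 0.779 = 400.31 g.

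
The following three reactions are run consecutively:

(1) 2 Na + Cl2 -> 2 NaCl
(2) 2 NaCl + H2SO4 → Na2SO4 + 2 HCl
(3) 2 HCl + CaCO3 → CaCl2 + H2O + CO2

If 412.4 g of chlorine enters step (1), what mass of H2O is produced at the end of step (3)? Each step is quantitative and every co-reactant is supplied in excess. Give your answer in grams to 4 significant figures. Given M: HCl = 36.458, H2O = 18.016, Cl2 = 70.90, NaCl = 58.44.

104.8 g

n(Cl2) = 412.4 / 70.90 = 5.8166 mol.
Reaction (1): Cl2→NaCl ratio 1:2 ⇒ n(NaCl) = 11.633 mol.
Reaction (2): NaCl→HCl ratio 2:2 ⇒ n(HCl) = 11.633 mol.
Reaction (3): HCl→H2O ratio 2:1 ⇒ n(H2O) = 5.8166 mol.
Mass of H2O = 5.8166 × 18.016 = 104.79 g.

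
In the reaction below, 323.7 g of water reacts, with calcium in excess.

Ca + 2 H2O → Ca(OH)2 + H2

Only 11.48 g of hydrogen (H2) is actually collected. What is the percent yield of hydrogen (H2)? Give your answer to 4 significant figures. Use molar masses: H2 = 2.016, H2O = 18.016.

n(H2O) = 323.70 g / 18.016 g/mol = 17.967 mol.
From the equation the H2O:H2 mole ratio is 2:1, so n(H2) = 17.967 × 1/2 = 8.9837 mol.
Mass of H2 = 8.9837 mol × 2.016 g/mol = 18.111 g.
This is the theoretical yield. Percent yield = 11.48 g / 18.111 g × 100% = 63.387%.

63.39 %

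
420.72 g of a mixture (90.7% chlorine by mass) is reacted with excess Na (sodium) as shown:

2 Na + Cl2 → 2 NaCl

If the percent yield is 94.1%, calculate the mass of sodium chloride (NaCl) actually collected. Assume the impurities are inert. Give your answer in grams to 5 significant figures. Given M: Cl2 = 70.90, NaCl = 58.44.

Pure Cl2 available = 420.72 g × 0.907 = 381.593 g.
n(Cl2) = 381.593 g / 70.90 g/mol = 5.38213 mol.
From the equation the Cl2:NaCl mole ratio is 1:2, so n(NaCl) = 5.38213 × 2/1 = 10.7643 mol.
Mass of NaCl = 10.7643 mol × 58.44 g/mol = 629.063 g.
Actual mass collected = 629.063 g × 0.941 = 591.949 g.

591.95 g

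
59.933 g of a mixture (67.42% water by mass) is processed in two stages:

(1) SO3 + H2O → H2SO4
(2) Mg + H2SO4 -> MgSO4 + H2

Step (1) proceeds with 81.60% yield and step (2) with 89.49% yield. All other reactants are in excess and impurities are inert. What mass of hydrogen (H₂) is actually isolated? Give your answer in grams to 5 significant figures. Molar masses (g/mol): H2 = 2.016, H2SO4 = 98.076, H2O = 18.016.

3.3018 g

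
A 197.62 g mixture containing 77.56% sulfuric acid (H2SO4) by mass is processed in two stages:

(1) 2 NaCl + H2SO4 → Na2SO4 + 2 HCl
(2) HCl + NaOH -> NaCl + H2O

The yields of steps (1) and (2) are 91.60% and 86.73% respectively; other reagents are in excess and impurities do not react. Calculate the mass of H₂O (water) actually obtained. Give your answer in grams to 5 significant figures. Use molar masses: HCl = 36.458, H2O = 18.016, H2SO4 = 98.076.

Pure H2SO4 = 197.62 × 0.7756 = 153.274 g.
n(H2SO4) = 153.274 / 98.076 = 1.56281 mol.
Step 1 (H2SO4:HCl = 1:2): theoretical n(HCl) = 3.12562 mol; at 91.60% yield, n(HCl) = 2.86307 mol.
Step 2 (HCl:H2O = 1:1): theoretical n(H2O) = 2.86307 mol, so theoretical mass = 2.86307 × 18.016 = 51.5810 g.
At 86.73% yield, actual mass of H2O = 51.5810 × 0.8673 = 44.7362 g.

44.736 g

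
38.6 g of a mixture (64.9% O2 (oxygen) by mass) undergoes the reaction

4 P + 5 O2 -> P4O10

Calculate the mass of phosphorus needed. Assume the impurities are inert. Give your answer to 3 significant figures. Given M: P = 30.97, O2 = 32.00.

19.4 g

Mass of pure O2 = 38.6 g × 0.649 = 25.05 g.
n(O2) = 25.05 g / 32.00 g/mol = 0.7829 mol.
From the equation the O2:P mole ratio is 5:4, so n(P) = 0.7829 × 4/5 = 0.6263 mol.
Mass of P = 0.6263 mol × 30.97 g/mol = 19.40 g.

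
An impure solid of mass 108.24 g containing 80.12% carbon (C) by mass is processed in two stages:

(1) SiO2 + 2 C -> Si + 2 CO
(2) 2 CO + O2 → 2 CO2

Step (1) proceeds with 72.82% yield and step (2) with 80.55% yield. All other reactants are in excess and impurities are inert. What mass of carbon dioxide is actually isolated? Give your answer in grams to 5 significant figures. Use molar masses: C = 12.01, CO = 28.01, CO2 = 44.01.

Pure C = 108.24 × 0.8012 = 86.7219 g.
n(C) = 86.7219 / 12.01 = 7.22081 mol.
Step 1 (C:CO = 2:2): theoretical n(CO) = 7.22081 mol; at 72.82% yield, n(CO) = 5.25819 mol.
Step 2 (CO:CO2 = 2:2): theoretical n(CO2) = 5.25819 mol, so theoretical mass = 5.25819 × 44.01 = 231.413 g.
At 80.55% yield, actual mass of CO2 = 231.413 × 0.8055 = 186.403 g.

186.40 g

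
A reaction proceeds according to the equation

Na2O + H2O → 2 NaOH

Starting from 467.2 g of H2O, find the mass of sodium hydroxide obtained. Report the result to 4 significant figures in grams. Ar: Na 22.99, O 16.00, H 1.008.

2074 g

M(H2O) = 2(1.008) + 16.00 = 18.016 g/mol.
M(NaOH) = 22.99 + 16.00 + 1.008 = 39.998 g/mol.
n(H2O) = 467.20 g / 18.016 g/mol = 25.933 mol.
From the equation the H2O:NaOH mole ratio is 1:2, so n(NaOH) = 25.933 × 2/1 = 51.865 mol.
Mass of NaOH = 51.865 mol × 39.998 g/mol = 2074.5 g.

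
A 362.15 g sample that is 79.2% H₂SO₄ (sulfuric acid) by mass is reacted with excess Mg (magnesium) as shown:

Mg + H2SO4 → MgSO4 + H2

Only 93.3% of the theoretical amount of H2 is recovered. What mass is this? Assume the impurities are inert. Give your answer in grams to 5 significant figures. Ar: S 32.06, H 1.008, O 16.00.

Pure H2SO4 available = 362.15 g × 0.792 = 286.823 g.
M(H2SO4) = 2(1.008) + 32.06 + 4(16.00) = 98.076 g/mol.
M(H2) = 2(1.008) = 2.016 g/mol.
n(H2SO4) = 286.823 g / 98.076 g/mol = 2.92450 mol.
From the equation the H2SO4:H2 mole ratio is 1:1, so n(H2) = 2.92450 × 1/1 = 2.92450 mol.
Mass of H2 = 2.92450 mol × 2.016 g/mol = 5.89578 g.
Actual mass collected = 5.89578 g × 0.933 = 5.50077 g.

5.5008 g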